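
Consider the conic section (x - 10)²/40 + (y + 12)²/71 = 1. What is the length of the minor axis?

Center (10, -12). The larger denominator 71 sits under the y-term, so the major axis is vertical; a² = 71, b² = 40.
b² = 40 so b = 2√10; the minor axis has length 2b = 4√10.

4√10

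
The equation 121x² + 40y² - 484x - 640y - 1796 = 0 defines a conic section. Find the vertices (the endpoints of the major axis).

Group: 121(x² - 4x) + 40(y² - 16y) = 1796
Complete the square: 121(x - 2)² + 40(y - 8)² = 1796 + 484 + 2560 = 4840
Dividing both sides by 4840: (x - 2)²/40 + (y - 8)²/121 = 1
Ellipse, center (2, 8), major axis vertical; a² = 121, b² = 40.
a = 11. Vertices at (h, k ± a).

(2, -3) and (2, 19)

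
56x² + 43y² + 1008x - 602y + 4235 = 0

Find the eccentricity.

56(x² + 18x) + 43(y² - 14y) = -4235
56(x + 9)² + 43(y - 7)² = -4235 + 4536 + 2107 = 2408
Divide by 2408: (x + 9)²/43 + (y - 7)²/56 = 1
Ellipse, center (-9, 7), major axis vertical; a² = 56, b² = 43.
c² = a² - b² = 13, so c = √13.
e = c/a = √13/2√14 = √182/28.

e = √182/28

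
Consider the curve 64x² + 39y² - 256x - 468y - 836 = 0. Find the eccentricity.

e = 5/8

Group: 64(x² - 4x) + 39(y² - 12y) = 836
64(x - 2)² + 39(y - 6)² = 836 + 256 + 1404 = 2496
Dividing both sides by 2496: (x - 2)²/39 + (y - 6)²/64 = 1
Ellipse, center (2, 6), major axis vertical; a² = 64, b² = 39.
c² = a² - b² = 25, so c = 5.
e = c/a = 5/8.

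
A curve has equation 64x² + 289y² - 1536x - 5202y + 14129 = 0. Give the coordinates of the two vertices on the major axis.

Rearranging, 64(x² - 24x) + 289(y² - 18y) = -14129.
Complete the square in x and y: 64(x - 12)² + 289(y - 9)² = -14129 + 9216 + 23409 = 18496
Divide through by 18496 to get (x - 12)²/289 + (y - 9)²/64 = 1.
Ellipse, center (12, 9), major axis horizontal; a² = 289, b² = 64.
a = 17. Vertices at (h ± a, k).

(-5, 9) and (29, 9)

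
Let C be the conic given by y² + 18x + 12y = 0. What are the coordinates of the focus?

(-5/2, -6)

Only y is squared. Complete the square in y: (y + 6)² = -18(x - 2).
Vertex (2, -6); 4p = -18 so p = -9/2. Opens left.
Focus is p units from the vertex along the axis: (h + p, k).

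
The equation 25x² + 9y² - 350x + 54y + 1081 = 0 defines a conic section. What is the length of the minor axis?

25(x² - 14x) + 9(y² + 6y) = -1081
Complete the square: 25(x - 7)² + 9(y + 3)² = -1081 + 1225 + 81 = 225
Dividing both sides by 225: (x - 7)²/9 + (y + 3)²/25 = 1
Ellipse, center (7, -3), major axis vertical; a² = 25, b² = 9.
b² = 9 so b = 3; the minor axis has length 2b = 6.

6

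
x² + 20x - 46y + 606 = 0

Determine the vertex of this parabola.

(-10, 11)

Only x is squared. Complete the square in x: (x + 10)² = 46(y - 11).
Vertex (-10, 11); 4p = 46 so p = 23/2. Opens up.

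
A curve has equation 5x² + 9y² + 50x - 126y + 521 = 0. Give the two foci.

(-7, 7) and (-3, 7)

Rearranging, 5(x² + 10x) + 9(y² - 14y) = -521.
Complete the square: 5(x + 5)² + 9(y - 7)² = -521 + 125 + 441 = 45
Divide through by 45 to get (x + 5)²/9 + (y - 7)²/5 = 1.
Ellipse, center (-5, 7), major axis horizontal; a² = 9, b² = 5.
c² = a² - b² = 9 - 5 = 4, so c = 2.
Foci lie on the horizontal axis through the center: (h ± c, k).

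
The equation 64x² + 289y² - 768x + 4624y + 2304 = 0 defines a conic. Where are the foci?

(-9, -8) and (21, -8)

Collect terms: 64(x² - 12x) + 289(y² + 16y) = -2304
Completing the square gives 64(x - 6)² + 289(y + 8)² = -2304 + 2304 + 18496 = 18496.
Divide through by 18496 to get (x - 6)²/289 + (y + 8)²/64 = 1.
Ellipse, center (6, -8), major axis horizontal; a² = 289, b² = 64.
c² = a² - b² = 289 - 64 = 225, so c = 15.
Foci lie on the horizontal axis through the center: (h ± c, k).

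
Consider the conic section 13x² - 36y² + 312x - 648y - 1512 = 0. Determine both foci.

Group the x- and y-terms: 13(x² + 24x) -36(y² + 18y) = 1512
Completing the square gives 13(x + 12)² -36(y + 9)² = 1512 + 1872 - 2916 = 468.
Dividing both sides by 468: (x + 12)²/36 - (y + 9)²/13 = 1
Hyperbola, center (-12, -9), transverse axis horizontal; a² = 36, b² = 13.
c² = a² + b² = 36 + 13 = 49, so c = 7.
Foci lie on the horizontal axis through the center: (h ± c, k).

(-19, -9) and (-5, -9)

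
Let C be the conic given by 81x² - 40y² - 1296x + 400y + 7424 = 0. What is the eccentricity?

e = 11/9

Collect terms: 81(x² - 16x) -40(y² - 10y) = -7424
Complete the square in x and y: 81(x - 8)² -40(y - 5)² = -7424 + 5184 - 1000 = -3240
Divide through by -3240 to get (y - 5)²/81 - (x - 8)²/40 = 1.
Hyperbola, center (8, 5), transverse axis vertical; a² = 81, b² = 40.
c² = a² + b² = 121, so c = 11.
e = c/a = 11/9.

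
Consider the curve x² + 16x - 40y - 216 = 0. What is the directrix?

y = -17

Only x is squared. Complete the square in x: (x + 8)² = 40(y + 7).
Vertex (-8, -7); 4p = 40 so p = 10. Opens up.
Directrix is the horizontal line y = k − p = -7 − (10) = -17.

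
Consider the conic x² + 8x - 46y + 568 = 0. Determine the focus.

Only x is squared. Complete the square in x: (x + 4)² = 46(y - 12).
Vertex (-4, 12); 4p = 46 so p = 23/2. Opens up.
Focus is p units from the vertex along the axis: (h, k + p).

(-4, 47/2)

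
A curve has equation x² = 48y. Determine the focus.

Vertex (0, 0); 4p = 48 so p = 12. Opens up.
Focus is p units from the vertex along the axis: (h, k + p).

(0, 12)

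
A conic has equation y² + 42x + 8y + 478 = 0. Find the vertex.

Only y is squared. Complete the square in y: (y + 4)² = -42(x + 11).
Vertex (-11, -4); 4p = -42 so p = -21/2. Opens left.

(-11, -4)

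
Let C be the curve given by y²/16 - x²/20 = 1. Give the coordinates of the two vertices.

(0, -4) and (0, 4)

Center (0, 0). The positive term is the y-term, so the transverse axis is vertical; a² = 16, b² = 20.
a = 4. Vertices at (h, k ± a).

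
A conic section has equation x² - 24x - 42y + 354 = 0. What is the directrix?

y = -11/2

Only x is squared. Complete the square in x: (x - 12)² = 42(y - 5).
Vertex (12, 5); 4p = 42 so p = 21/2. Opens up.
Directrix is the horizontal line y = k − p = 5 − (21/2) = -11/2.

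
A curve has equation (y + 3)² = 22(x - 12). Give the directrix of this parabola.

Vertex (12, -3); 4p = 22 so p = 11/2. Opens right.
Directrix is the vertical line x = h − p = 12 − (11/2) = 13/2.

x = 13/2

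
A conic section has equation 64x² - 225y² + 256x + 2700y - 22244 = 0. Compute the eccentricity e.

Group: 64(x² + 4x) -225(y² - 12y) = 22244
Complete the square in x and y: 64(x + 2)² -225(y - 6)² = 22244 + 256 - 8100 = 14400
Dividing both sides by 14400: (x + 2)²/225 - (y - 6)²/64 = 1
Hyperbola, center (-2, 6), transverse axis horizontal; a² = 225, b² = 64.
c² = a² + b² = 289, so c = 17.
e = c/a = 17/15.

e = 17/15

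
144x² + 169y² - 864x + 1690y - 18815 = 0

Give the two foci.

(-2, -5) and (8, -5)

Collect terms: 144(x² - 6x) + 169(y² + 10y) = 18815
Complete the square: 144(x - 3)² + 169(y + 5)² = 18815 + 1296 + 4225 = 24336
Dividing both sides by 24336: (x - 3)²/169 + (y + 5)²/144 = 1
Ellipse, center (3, -5), major axis horizontal; a² = 169, b² = 144.
c² = a² - b² = 169 - 144 = 25, so c = 5.
Foci lie on the horizontal axis through the center: (h ± c, k).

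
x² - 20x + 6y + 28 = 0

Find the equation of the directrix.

Only x is squared. Complete the square in x: (x - 10)² = -6(y - 12).
Vertex (10, 12); 4p = -6 so p = -3/2. Opens down.
Directrix is the horizontal line y = k − p = 12 − (-3/2) = 27/2.

y = 27/2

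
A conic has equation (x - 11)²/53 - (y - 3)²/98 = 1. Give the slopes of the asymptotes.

Center (11, 3). The positive term is the x-term, so the transverse axis is horizontal; a² = 53, b² = 98.
For a horizontal hyperbola the asymptotes have slope ±b/a.
Here that is ±7√2/√53 = ±7√106/53.

7√106/53 and -7√106/53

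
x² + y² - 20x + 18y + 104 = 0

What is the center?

(10, -9)

Group: (x² - 20x) + (y² + 18y) = -104
Complete the square: (x - 10)² + (y + 9)² = -104 + 100 + 81 = 77
So (x - 10)² + (y + 9)² = 77.
Circle centered at (10, -9) with r² = 77.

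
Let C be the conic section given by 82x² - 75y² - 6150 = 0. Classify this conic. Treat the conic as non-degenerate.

No xy term. Coefficients of x² and y² are A = 82, C = -75.
A and C have opposite signs ⇒ hyperbola.

hyperbola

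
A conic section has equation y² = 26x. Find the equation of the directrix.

Vertex (0, 0); 4p = 26 so p = 13/2. Opens right.
Directrix is the vertical line x = h − p = 0 − (13/2) = -13/2.

x = -13/2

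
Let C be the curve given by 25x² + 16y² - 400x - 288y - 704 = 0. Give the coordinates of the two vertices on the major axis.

(8, -6) and (8, 24)

Rearranging, 25(x² - 16x) + 16(y² - 18y) = 704.
Complete the square in x and y: 25(x - 8)² + 16(y - 9)² = 704 + 1600 + 1296 = 3600
Dividing both sides by 3600: (x - 8)²/144 + (y - 9)²/225 = 1
Ellipse, center (8, 9), major axis vertical; a² = 225, b² = 144.
a = 15. Vertices at (h, k ± a).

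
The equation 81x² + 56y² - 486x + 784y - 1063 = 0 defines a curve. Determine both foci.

(3, -12) and (3, -2)

Collect terms: 81(x² - 6x) + 56(y² + 14y) = 1063
81(x - 3)² + 56(y + 7)² = 1063 + 729 + 2744 = 4536
Divide by 4536: (x - 3)²/56 + (y + 7)²/81 = 1
Ellipse, center (3, -7), major axis vertical; a² = 81, b² = 56.
c² = a² - b² = 81 - 56 = 25, so c = 5.
Foci lie on the vertical axis through the center: (h, k ± c).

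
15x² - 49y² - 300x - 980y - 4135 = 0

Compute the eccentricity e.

Group the x- and y-terms: 15(x² - 20x) -49(y² + 20y) = 4135
Completing the square gives 15(x - 10)² -49(y + 10)² = 4135 + 1500 - 4900 = 735.
Divide through by 735 to get (x - 10)²/49 - (y + 10)²/15 = 1.
Hyperbola, center (10, -10), transverse axis horizontal; a² = 49, b² = 15.
c² = a² + b² = 64, so c = 8.
e = c/a = 8/7.

e = 8/7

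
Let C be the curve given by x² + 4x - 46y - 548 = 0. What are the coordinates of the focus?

Only x is squared. Complete the square in x: (x + 2)² = 46(y + 12).
Vertex (-2, -12); 4p = 46 so p = 23/2. Opens up.
Focus is p units from the vertex along the axis: (h, k + p).

(-2, -1/2)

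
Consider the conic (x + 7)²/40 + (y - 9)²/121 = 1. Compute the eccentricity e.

Center (-7, 9). The larger denominator 121 sits under the y-term, so the major axis is vertical; a² = 121, b² = 40.
c² = a² - b² = 81, so c = 9.
e = c/a = 9/11.

e = 9/11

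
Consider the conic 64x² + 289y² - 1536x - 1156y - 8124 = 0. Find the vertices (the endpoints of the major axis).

(-5, 2) and (29, 2)

Collect terms: 64(x² - 24x) + 289(y² - 4y) = 8124
Complete the square in x and y: 64(x - 12)² + 289(y - 2)² = 8124 + 9216 + 1156 = 18496
Dividing both sides by 18496: (x - 12)²/289 + (y - 2)²/64 = 1
Ellipse, center (12, 2), major axis horizontal; a² = 289, b² = 64.
a = 17. Vertices at (h ± a, k).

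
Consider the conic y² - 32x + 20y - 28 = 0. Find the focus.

(4, -10)

Only y is squared. Complete the square in y: (y + 10)² = 32(x + 4).
Vertex (-4, -10); 4p = 32 so p = 8. Opens right.
Focus is p units from the vertex along the axis: (h + p, k).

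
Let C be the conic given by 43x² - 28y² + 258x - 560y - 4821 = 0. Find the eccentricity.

Collect terms: 43(x² + 6x) -28(y² + 20y) = 4821
Complete the square: 43(x + 3)² -28(y + 10)² = 4821 + 387 - 2800 = 2408
Divide through by 2408 to get (x + 3)²/56 - (y + 10)²/86 = 1.
Hyperbola, center (-3, -10), transverse axis horizontal; a² = 56, b² = 86.
c² = a² + b² = 142, so c = √142.
e = c/a = √142/2√14 = √497/14.

e = √497/14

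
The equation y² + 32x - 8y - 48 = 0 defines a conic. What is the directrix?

x = 10

Only y is squared. Complete the square in y: (y - 4)² = -32(x - 2).
Vertex (2, 4); 4p = -32 so p = -8. Opens left.
Directrix is the vertical line x = h − p = 2 − (-8) = 10.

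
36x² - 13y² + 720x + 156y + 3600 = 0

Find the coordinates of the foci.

36(x² + 20x) -13(y² - 12y) = -3600
Complete the square in x and y: 36(x + 10)² -13(y - 6)² = -3600 + 3600 - 468 = -468
Divide through by -468 to get (y - 6)²/36 - (x + 10)²/13 = 1.
Hyperbola, center (-10, 6), transverse axis vertical; a² = 36, b² = 13.
c² = a² + b² = 36 + 13 = 49, so c = 7.
Foci lie on the vertical axis through the center: (h, k ± c).

(-10, -1) and (-10, 13)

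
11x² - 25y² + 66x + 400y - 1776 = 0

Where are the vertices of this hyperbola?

(-8, 8) and (2, 8)

11(x² + 6x) -25(y² - 16y) = 1776
Complete the square: 11(x + 3)² -25(y - 8)² = 1776 + 99 - 1600 = 275
Dividing both sides by 275: (x + 3)²/25 - (y - 8)²/11 = 1
Hyperbola, center (-3, 8), transverse axis horizontal; a² = 25, b² = 11.
a = 5. Vertices at (h ± a, k).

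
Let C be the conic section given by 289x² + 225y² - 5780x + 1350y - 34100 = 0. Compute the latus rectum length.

Group: 289(x² - 20x) + 225(y² + 6y) = 34100
Completing the square gives 289(x - 10)² + 225(y + 3)² = 34100 + 28900 + 2025 = 65025.
Dividing both sides by 65025: (x - 10)²/225 + (y + 3)²/289 = 1
Ellipse, center (10, -3), major axis vertical; a² = 289, b² = 225.
Latus rectum length = 2b²/a = 2·225/17 = 450/17.

450/17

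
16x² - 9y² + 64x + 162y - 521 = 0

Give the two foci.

Collect terms: 16(x² + 4x) -9(y² - 18y) = 521
Complete the square in x and y: 16(x + 2)² -9(y - 9)² = 521 + 64 - 729 = -144
Divide by -144: (y - 9)²/16 - (x + 2)²/9 = 1
Hyperbola, center (-2, 9), transverse axis vertical; a² = 16, b² = 9.
c² = a² + b² = 16 + 9 = 25, so c = 5.
Foci lie on the vertical axis through the center: (h, k ± c).

(-2, 4) and (-2, 14)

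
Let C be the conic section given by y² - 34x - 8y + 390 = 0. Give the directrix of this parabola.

x = 5/2

Only y is squared. Complete the square in y: (y - 4)² = 34(x - 11).
Vertex (11, 4); 4p = 34 so p = 17/2. Opens right.
Directrix is the vertical line x = h − p = 11 − (17/2) = 5/2.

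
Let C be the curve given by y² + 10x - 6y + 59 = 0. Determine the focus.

(-15/2, 3)

Only y is squared. Complete the square in y: (y - 3)² = -10(x + 5).
Vertex (-5, 3); 4p = -10 so p = -5/2. Opens left.
Focus is p units from the vertex along the axis: (h + p, k).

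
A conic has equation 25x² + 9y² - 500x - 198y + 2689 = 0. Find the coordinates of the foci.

Rearranging, 25(x² - 20x) + 9(y² - 22y) = -2689.
Complete the square: 25(x - 10)² + 9(y - 11)² = -2689 + 2500 + 1089 = 900
Dividing both sides by 900: (x - 10)²/36 + (y - 11)²/100 = 1
Ellipse, center (10, 11), major axis vertical; a² = 100, b² = 36.
c² = a² - b² = 100 - 36 = 64, so c = 8.
Foci lie on the vertical axis through the center: (h, k ± c).

(10, 3) and (10, 19)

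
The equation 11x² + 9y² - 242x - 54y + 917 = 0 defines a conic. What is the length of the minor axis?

6√5

Collect terms: 11(x² - 22x) + 9(y² - 6y) = -917
Complete the square in x and y: 11(x - 11)² + 9(y - 3)² = -917 + 1331 + 81 = 495
Divide through by 495 to get (x - 11)²/45 + (y - 3)²/55 = 1.
Ellipse, center (11, 3), major axis vertical; a² = 55, b² = 45.
b² = 45 so b = 3√5; the minor axis has length 2b = 6√5.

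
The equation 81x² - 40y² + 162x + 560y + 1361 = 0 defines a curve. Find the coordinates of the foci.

(-1, -4) and (-1, 18)

Rearranging, 81(x² + 2x) -40(y² - 14y) = -1361.
Complete the square in x and y: 81(x + 1)² -40(y - 7)² = -1361 + 81 - 1960 = -3240
Divide through by -3240 to get (y - 7)²/81 - (x + 1)²/40 = 1.
Hyperbola, center (-1, 7), transverse axis vertical; a² = 81, b² = 40.
c² = a² + b² = 81 + 40 = 121, so c = 11.
Foci lie on the vertical axis through the center: (h, k ± c).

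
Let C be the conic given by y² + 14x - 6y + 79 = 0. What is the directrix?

Only y is squared. Complete the square in y: (y - 3)² = -14(x + 5).
Vertex (-5, 3); 4p = -14 so p = -7/2. Opens left.
Directrix is the vertical line x = h − p = -5 − (-7/2) = -3/2.

x = -3/2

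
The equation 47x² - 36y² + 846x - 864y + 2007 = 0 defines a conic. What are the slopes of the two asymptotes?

47(x² + 18x) -36(y² + 24y) = -2007
47(x + 9)² -36(y + 12)² = -2007 + 3807 - 5184 = -3384
Dividing both sides by -3384: (y + 12)²/94 - (x + 9)²/72 = 1
Hyperbola, center (-9, -12), transverse axis vertical; a² = 94, b² = 72.
For a vertical hyperbola the asymptotes have slope ±a/b.
Here that is ±√94/6√2 = ±√47/6.

√47/6 and -√47/6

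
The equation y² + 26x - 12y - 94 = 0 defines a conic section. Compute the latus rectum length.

26

Only y is squared. Complete the square in y: (y - 6)² = -26(x - 5).
Vertex (5, 6); 4p = -26 so p = -13/2. Opens left.
Latus rectum length = |4p| = 26.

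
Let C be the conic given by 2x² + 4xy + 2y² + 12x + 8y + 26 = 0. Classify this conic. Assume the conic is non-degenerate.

A = 2, B = 4, C = 2.
Discriminant B² − 4AC = 4² − 4·2·2 = 0.
B² − 4AC = 0 ⇒ parabola.

parabola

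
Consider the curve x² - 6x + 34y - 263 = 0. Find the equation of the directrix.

y = 33/2

Only x is squared. Complete the square in x: (x - 3)² = -34(y - 8).
Vertex (3, 8); 4p = -34 so p = -17/2. Opens down.
Directrix is the horizontal line y = k − p = 8 − (-17/2) = 33/2.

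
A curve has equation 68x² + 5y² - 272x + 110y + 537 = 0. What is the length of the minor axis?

2√5

Group: 68(x² - 4x) + 5(y² + 22y) = -537
Complete the square in x and y: 68(x - 2)² + 5(y + 11)² = -537 + 272 + 605 = 340
Divide by 340: (x - 2)²/5 + (y + 11)²/68 = 1
Ellipse, center (2, -11), major axis vertical; a² = 68, b² = 5.
b² = 5 so b = √5; the minor axis has length 2b = 2√5.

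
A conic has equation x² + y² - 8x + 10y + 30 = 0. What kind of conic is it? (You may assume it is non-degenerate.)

No xy term. Coefficients of x² and y² are A = 1, C = 1.
A = C (same sign) ⇒ circle.

circle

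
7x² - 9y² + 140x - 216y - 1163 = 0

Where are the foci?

(-22, -12) and (2, -12)

Rearranging, 7(x² + 20x) -9(y² + 24y) = 1163.
Completing the square gives 7(x + 10)² -9(y + 12)² = 1163 + 700 - 1296 = 567.
Dividing both sides by 567: (x + 10)²/81 - (y + 12)²/63 = 1
Hyperbola, center (-10, -12), transverse axis horizontal; a² = 81, b² = 63.
c² = a² + b² = 81 + 63 = 144, so c = 12.
Foci lie on the horizontal axis through the center: (h ± c, k).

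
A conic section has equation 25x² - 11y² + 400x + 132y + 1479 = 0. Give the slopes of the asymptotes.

5√11/11 and -5√11/11

Group: 25(x² + 16x) -11(y² - 12y) = -1479
Completing the square gives 25(x + 8)² -11(y - 6)² = -1479 + 1600 - 396 = -275.
Divide by -275: (y - 6)²/25 - (x + 8)²/11 = 1
Hyperbola, center (-8, 6), transverse axis vertical; a² = 25, b² = 11.
For a vertical hyperbola the asymptotes have slope ±a/b.
Here that is ±5/√11 = ±5√11/11.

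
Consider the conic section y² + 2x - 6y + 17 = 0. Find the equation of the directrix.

x = -7/2

Only y is squared. Complete the square in y: (y - 3)² = -2(x + 4).
Vertex (-4, 3); 4p = -2 so p = -1/2. Opens left.
Directrix is the vertical line x = h − p = -4 − (-1/2) = -7/2.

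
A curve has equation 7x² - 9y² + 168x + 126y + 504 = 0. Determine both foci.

Collect terms: 7(x² + 24x) -9(y² - 14y) = -504
7(x + 12)² -9(y - 7)² = -504 + 1008 - 441 = 63
Divide by 63: (x + 12)²/9 - (y - 7)²/7 = 1
Hyperbola, center (-12, 7), transverse axis horizontal; a² = 9, b² = 7.
c² = a² + b² = 9 + 7 = 16, so c = 4.
Foci lie on the horizontal axis through the center: (h ± c, k).

(-16, 7) and (-8, 7)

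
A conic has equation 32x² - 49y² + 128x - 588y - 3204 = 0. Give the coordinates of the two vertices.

(-9, -6) and (5, -6)

Rearranging, 32(x² + 4x) -49(y² + 12y) = 3204.
32(x + 2)² -49(y + 6)² = 3204 + 128 - 1764 = 1568
Divide through by 1568 to get (x + 2)²/49 - (y + 6)²/32 = 1.
Hyperbola, center (-2, -6), transverse axis horizontal; a² = 49, b² = 32.
a = 7. Vertices at (h ± a, k).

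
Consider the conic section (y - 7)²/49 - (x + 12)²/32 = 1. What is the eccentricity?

e = 9/7

Center (-12, 7). The positive term is the y-term, so the transverse axis is vertical; a² = 49, b² = 32.
c² = a² + b² = 81, so c = 9.
e = c/a = 9/7.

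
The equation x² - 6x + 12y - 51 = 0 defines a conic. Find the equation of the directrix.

Only x is squared. Complete the square in x: (x - 3)² = -12(y - 5).
Vertex (3, 5); 4p = -12 so p = -3. Opens down.
Directrix is the horizontal line y = k − p = 5 − (-3) = 8.

y = 8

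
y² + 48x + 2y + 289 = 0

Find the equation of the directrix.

Only y is squared. Complete the square in y: (y + 1)² = -48(x + 6).
Vertex (-6, -1); 4p = -48 so p = -12. Opens left.
Directrix is the vertical line x = h − p = -6 − (-12) = 6.

x = 6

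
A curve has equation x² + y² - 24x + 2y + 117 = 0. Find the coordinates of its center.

(12, -1)

(x² - 24x) + (y² + 2y) = -117
Complete the square: (x - 12)² + (y + 1)² = -117 + 144 + 1 = 28
So (x - 12)² + (y + 1)² = 28.
Circle centered at (12, -1) with r² = 28.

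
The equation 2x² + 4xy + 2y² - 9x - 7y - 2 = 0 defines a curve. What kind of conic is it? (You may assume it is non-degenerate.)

A = 2, B = 4, C = 2.
Discriminant B² − 4AC = 4² − 4·2·2 = 0.
B² − 4AC = 0 ⇒ parabola.

parabola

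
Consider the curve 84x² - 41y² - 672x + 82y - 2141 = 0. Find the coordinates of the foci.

Group: 84(x² - 8x) -41(y² - 2y) = 2141
Complete the square in x and y: 84(x - 4)² -41(y - 1)² = 2141 + 1344 - 41 = 3444
Dividing both sides by 3444: (x - 4)²/41 - (y - 1)²/84 = 1
Hyperbola, center (4, 1), transverse axis horizontal; a² = 41, b² = 84.
c² = a² + b² = 41 + 84 = 125, so c = 5√5.
Foci lie on the horizontal axis through the center: (h ± c, k).

(4 - 5√5, 1) and (4 + 5√5, 1)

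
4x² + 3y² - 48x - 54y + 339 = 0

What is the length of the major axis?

8

Rearranging, 4(x² - 12x) + 3(y² - 18y) = -339.
4(x - 6)² + 3(y - 9)² = -339 + 144 + 243 = 48
Dividing both sides by 48: (x - 6)²/12 + (y - 9)²/16 = 1
Ellipse, center (6, 9), major axis vertical; a² = 16, b² = 12.
a² = 16 so a = 4; the major axis has length 2a = 8.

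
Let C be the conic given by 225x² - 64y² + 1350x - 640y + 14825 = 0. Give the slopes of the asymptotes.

Group: 225(x² + 6x) -64(y² + 10y) = -14825
Completing the square gives 225(x + 3)² -64(y + 5)² = -14825 + 2025 - 1600 = -14400.
Divide through by -14400 to get (y + 5)²/225 - (x + 3)²/64 = 1.
Hyperbola, center (-3, -5), transverse axis vertical; a² = 225, b² = 64.
For a vertical hyperbola the asymptotes have slope ±a/b.
Here that is ±15/8.

15/8 and -15/8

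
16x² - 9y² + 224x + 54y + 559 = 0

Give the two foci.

Group the x- and y-terms: 16(x² + 14x) -9(y² - 6y) = -559
Completing the square gives 16(x + 7)² -9(y - 3)² = -559 + 784 - 81 = 144.
Divide by 144: (x + 7)²/9 - (y - 3)²/16 = 1
Hyperbola, center (-7, 3), transverse axis horizontal; a² = 9, b² = 16.
c² = a² + b² = 9 + 16 = 25, so c = 5.
Foci lie on the horizontal axis through the center: (h ± c, k).

(-12, 3) and (-2, 3)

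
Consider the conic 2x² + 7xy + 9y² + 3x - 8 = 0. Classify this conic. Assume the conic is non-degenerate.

ellipse

A = 2, B = 7, C = 9.
Discriminant B² − 4AC = 7² − 4·2·9 = -23.
B² − 4AC < 0 ⇒ ellipse.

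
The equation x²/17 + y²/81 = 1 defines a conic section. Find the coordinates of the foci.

Center (0, 0). The larger denominator 81 sits under the y-term, so the major axis is vertical; a² = 81, b² = 17.
c² = a² - b² = 81 - 17 = 64, so c = 8.
Foci lie on the vertical axis through the center: (h, k ± c).

(0, -8) and (0, 8)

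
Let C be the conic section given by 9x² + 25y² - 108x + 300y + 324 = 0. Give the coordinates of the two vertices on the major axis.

(-4, -6) and (16, -6)

Group the x- and y-terms: 9(x² - 12x) + 25(y² + 12y) = -324
Completing the square gives 9(x - 6)² + 25(y + 6)² = -324 + 324 + 900 = 900.
Divide through by 900 to get (x - 6)²/100 + (y + 6)²/36 = 1.
Ellipse, center (6, -6), major axis horizontal; a² = 100, b² = 36.
a = 10. Vertices at (h ± a, k).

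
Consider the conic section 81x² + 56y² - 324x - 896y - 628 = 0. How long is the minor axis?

4√14

Group the x- and y-terms: 81(x² - 4x) + 56(y² - 16y) = 628
81(x - 2)² + 56(y - 8)² = 628 + 324 + 3584 = 4536
Dividing both sides by 4536: (x - 2)²/56 + (y - 8)²/81 = 1
Ellipse, center (2, 8), major axis vertical; a² = 81, b² = 56.
b² = 56 so b = 2√14; the minor axis has length 2b = 4√14.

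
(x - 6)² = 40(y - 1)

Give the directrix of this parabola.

y = -9

Vertex (6, 1); 4p = 40 so p = 10. Opens up.
Directrix is the horizontal line y = k − p = 1 − (10) = -9.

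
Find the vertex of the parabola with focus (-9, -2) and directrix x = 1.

(-4, -2)

The vertex is the midpoint between the focus and the directrix along the axis of symmetry.
Axis is horizontal (directrix is vertical). Vertex x-coordinate = (-9 + 1)/2 = -4; y-coordinate = -2.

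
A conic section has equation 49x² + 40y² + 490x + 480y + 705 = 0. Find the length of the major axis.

Rearranging, 49(x² + 10x) + 40(y² + 12y) = -705.
Complete the square: 49(x + 5)² + 40(y + 6)² = -705 + 1225 + 1440 = 1960
Dividing both sides by 1960: (x + 5)²/40 + (y + 6)²/49 = 1
Ellipse, center (-5, -6), major axis vertical; a² = 49, b² = 40.
a² = 49 so a = 7; the major axis has length 2a = 14.

14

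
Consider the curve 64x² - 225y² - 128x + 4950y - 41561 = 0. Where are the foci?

Rearranging, 64(x² - 2x) -225(y² - 22y) = 41561.
Complete the square: 64(x - 1)² -225(y - 11)² = 41561 + 64 - 27225 = 14400
Divide by 14400: (x - 1)²/225 - (y - 11)²/64 = 1
Hyperbola, center (1, 11), transverse axis horizontal; a² = 225, b² = 64.
c² = a² + b² = 225 + 64 = 289, so c = 17.
Foci lie on the horizontal axis through the center: (h ± c, k).

(-16, 11) and (18, 11)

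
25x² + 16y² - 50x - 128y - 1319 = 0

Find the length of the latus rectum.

64/5

Collect terms: 25(x² - 2x) + 16(y² - 8y) = 1319
Complete the square: 25(x - 1)² + 16(y - 4)² = 1319 + 25 + 256 = 1600
Dividing both sides by 1600: (x - 1)²/64 + (y - 4)²/100 = 1
Ellipse, center (1, 4), major axis vertical; a² = 100, b² = 64.
Latus rectum length = 2b²/a = 2·64/10 = 64/5.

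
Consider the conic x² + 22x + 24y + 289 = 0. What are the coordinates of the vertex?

(-11, -7)

Only x is squared. Complete the square in x: (x + 11)² = -24(y + 7).
Vertex (-11, -7); 4p = -24 so p = -6. Opens down.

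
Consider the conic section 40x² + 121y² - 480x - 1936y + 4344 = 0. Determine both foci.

(-3, 8) and (15, 8)

Group: 40(x² - 12x) + 121(y² - 16y) = -4344
Completing the square gives 40(x - 6)² + 121(y - 8)² = -4344 + 1440 + 7744 = 4840.
Divide through by 4840 to get (x - 6)²/121 + (y - 8)²/40 = 1.
Ellipse, center (6, 8), major axis horizontal; a² = 121, b² = 40.
c² = a² - b² = 121 - 40 = 81, so c = 9.
Foci lie on the horizontal axis through the center: (h ± c, k).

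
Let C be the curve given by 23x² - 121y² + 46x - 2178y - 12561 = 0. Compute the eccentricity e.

Group the x- and y-terms: 23(x² + 2x) -121(y² + 18y) = 12561
Completing the square gives 23(x + 1)² -121(y + 9)² = 12561 + 23 - 9801 = 2783.
Divide through by 2783 to get (x + 1)²/121 - (y + 9)²/23 = 1.
Hyperbola, center (-1, -9), transverse axis horizontal; a² = 121, b² = 23.
c² = a² + b² = 144, so c = 12.
e = c/a = 12/11.

e = 12/11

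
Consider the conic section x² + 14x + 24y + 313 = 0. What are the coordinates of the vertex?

(-7, -11)

Only x is squared. Complete the square in x: (x + 7)² = -24(y + 11).
Vertex (-7, -11); 4p = -24 so p = -6. Opens down.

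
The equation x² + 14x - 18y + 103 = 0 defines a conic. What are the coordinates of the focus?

(-7, 15/2)

Only x is squared. Complete the square in x: (x + 7)² = 18(y - 3).
Vertex (-7, 3); 4p = 18 so p = 9/2. Opens up.
Focus is p units from the vertex along the axis: (h, k + p).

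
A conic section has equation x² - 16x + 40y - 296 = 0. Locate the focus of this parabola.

Only x is squared. Complete the square in x: (x - 8)² = -40(y - 9).
Vertex (8, 9); 4p = -40 so p = -10. Opens down.
Focus is p units from the vertex along the axis: (h, k + p).

(8, -1)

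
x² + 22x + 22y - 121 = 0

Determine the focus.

Only x is squared. Complete the square in x: (x + 11)² = -22(y - 11).
Vertex (-11, 11); 4p = -22 so p = -11/2. Opens down.
Focus is p units from the vertex along the axis: (h, k + p).

(-11, 11/2)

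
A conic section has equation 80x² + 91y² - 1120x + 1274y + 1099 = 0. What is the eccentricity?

e = √1001/91

Collect terms: 80(x² - 14x) + 91(y² + 14y) = -1099
Complete the square in x and y: 80(x - 7)² + 91(y + 7)² = -1099 + 3920 + 4459 = 7280
Divide through by 7280 to get (x - 7)²/91 + (y + 7)²/80 = 1.
Ellipse, center (7, -7), major axis horizontal; a² = 91, b² = 80.
c² = a² - b² = 11, so c = √11.
e = c/a = √11/√91 = √1001/91.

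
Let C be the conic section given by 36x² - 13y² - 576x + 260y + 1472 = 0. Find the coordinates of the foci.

36(x² - 16x) -13(y² - 20y) = -1472
36(x - 8)² -13(y - 10)² = -1472 + 2304 - 1300 = -468
Dividing both sides by -468: (y - 10)²/36 - (x - 8)²/13 = 1
Hyperbola, center (8, 10), transverse axis vertical; a² = 36, b² = 13.
c² = a² + b² = 36 + 13 = 49, so c = 7.
Foci lie on the vertical axis through the center: (h, k ± c).

(8, 3) and (8, 17)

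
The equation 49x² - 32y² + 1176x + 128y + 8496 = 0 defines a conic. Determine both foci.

(-12, -7) and (-12, 11)

49(x² + 24x) -32(y² - 4y) = -8496
49(x + 12)² -32(y - 2)² = -8496 + 7056 - 128 = -1568
Divide through by -1568 to get (y - 2)²/49 - (x + 12)²/32 = 1.
Hyperbola, center (-12, 2), transverse axis vertical; a² = 49, b² = 32.
c² = a² + b² = 49 + 32 = 81, so c = 9.
Foci lie on the vertical axis through the center: (h, k ± c).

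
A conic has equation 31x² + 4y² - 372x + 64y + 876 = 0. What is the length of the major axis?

Rearranging, 31(x² - 12x) + 4(y² + 16y) = -876.
Complete the square in x and y: 31(x - 6)² + 4(y + 8)² = -876 + 1116 + 256 = 496
Divide through by 496 to get (x - 6)²/16 + (y + 8)²/124 = 1.
Ellipse, center (6, -8), major axis vertical; a² = 124, b² = 16.
a² = 124 so a = 2√31; the major axis has length 2a = 4√31.

4√31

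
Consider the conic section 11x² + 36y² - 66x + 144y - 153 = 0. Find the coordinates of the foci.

Group the x- and y-terms: 11(x² - 6x) + 36(y² + 4y) = 153
11(x - 3)² + 36(y + 2)² = 153 + 99 + 144 = 396
Dividing both sides by 396: (x - 3)²/36 + (y + 2)²/11 = 1
Ellipse, center (3, -2), major axis horizontal; a² = 36, b² = 11.
c² = a² - b² = 36 - 11 = 25, so c = 5.
Foci lie on the horizontal axis through the center: (h ± c, k).

(-2, -2) and (8, -2)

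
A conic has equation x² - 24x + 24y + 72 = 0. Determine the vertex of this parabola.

Only x is squared. Complete the square in x: (x - 12)² = -24(y - 3).
Vertex (12, 3); 4p = -24 so p = -6. Opens down.

(12, 3)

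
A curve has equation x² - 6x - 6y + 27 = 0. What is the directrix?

y = 3/2

Only x is squared. Complete the square in x: (x - 3)² = 6(y - 3).
Vertex (3, 3); 4p = 6 so p = 3/2. Opens up.
Directrix is the horizontal line y = k − p = 3 − (3/2) = 3/2.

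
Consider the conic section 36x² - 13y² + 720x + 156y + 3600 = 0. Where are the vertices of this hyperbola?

Group: 36(x² + 20x) -13(y² - 12y) = -3600
Complete the square in x and y: 36(x + 10)² -13(y - 6)² = -3600 + 3600 - 468 = -468
Divide by -468: (y - 6)²/36 - (x + 10)²/13 = 1
Hyperbola, center (-10, 6), transverse axis vertical; a² = 36, b² = 13.
a = 6. Vertices at (h, k ± a).

(-10, 0) and (-10, 12)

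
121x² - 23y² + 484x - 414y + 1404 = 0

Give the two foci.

(-2, -21) and (-2, 3)

Rearranging, 121(x² + 4x) -23(y² + 18y) = -1404.
121(x + 2)² -23(y + 9)² = -1404 + 484 - 1863 = -2783
Divide through by -2783 to get (y + 9)²/121 - (x + 2)²/23 = 1.
Hyperbola, center (-2, -9), transverse axis vertical; a² = 121, b² = 23.
c² = a² + b² = 121 + 23 = 144, so c = 12.
Foci lie on the vertical axis through the center: (h, k ± c).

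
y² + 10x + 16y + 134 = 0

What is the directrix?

x = -9/2

Only y is squared. Complete the square in y: (y + 8)² = -10(x + 7).
Vertex (-7, -8); 4p = -10 so p = -5/2. Opens left.
Directrix is the vertical line x = h − p = -7 − (-5/2) = -9/2.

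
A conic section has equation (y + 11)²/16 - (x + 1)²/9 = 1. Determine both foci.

(-1, -16) and (-1, -6)

Center (-1, -11). The positive term is the y-term, so the transverse axis is vertical; a² = 16, b² = 9.
c² = a² + b² = 16 + 9 = 25, so c = 5.
Foci lie on the vertical axis through the center: (h, k ± c).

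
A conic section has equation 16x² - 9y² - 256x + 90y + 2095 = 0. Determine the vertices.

(8, -7) and (8, 17)

Rearranging, 16(x² - 16x) -9(y² - 10y) = -2095.
Complete the square: 16(x - 8)² -9(y - 5)² = -2095 + 1024 - 225 = -1296
Divide through by -1296 to get (y - 5)²/144 - (x - 8)²/81 = 1.
Hyperbola, center (8, 5), transverse axis vertical; a² = 144, b² = 81.
a = 12. Vertices at (h, k ± a).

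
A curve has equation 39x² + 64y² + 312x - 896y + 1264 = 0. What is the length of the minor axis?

Group the x- and y-terms: 39(x² + 8x) + 64(y² - 14y) = -1264
Complete the square: 39(x + 4)² + 64(y - 7)² = -1264 + 624 + 3136 = 2496
Dividing both sides by 2496: (x + 4)²/64 + (y - 7)²/39 = 1
Ellipse, center (-4, 7), major axis horizontal; a² = 64, b² = 39.
b² = 39 so b = √39; the minor axis has length 2b = 2√39.

2√39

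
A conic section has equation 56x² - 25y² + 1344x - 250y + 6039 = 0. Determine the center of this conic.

Collect terms: 56(x² + 24x) -25(y² + 10y) = -6039
Complete the square: 56(x + 12)² -25(y + 5)² = -6039 + 8064 - 625 = 1400
Divide through by 1400 to get (x + 12)²/25 - (y + 5)²/56 = 1.
Hyperbola with center (-12, -5).

(-12, -5)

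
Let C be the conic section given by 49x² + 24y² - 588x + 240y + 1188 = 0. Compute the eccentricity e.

Collect terms: 49(x² - 12x) + 24(y² + 10y) = -1188
Completing the square gives 49(x - 6)² + 24(y + 5)² = -1188 + 1764 + 600 = 1176.
Dividing both sides by 1176: (x - 6)²/24 + (y + 5)²/49 = 1
Ellipse, center (6, -5), major axis vertical; a² = 49, b² = 24.
c² = a² - b² = 25, so c = 5.
e = c/a = 5/7.

e = 5/7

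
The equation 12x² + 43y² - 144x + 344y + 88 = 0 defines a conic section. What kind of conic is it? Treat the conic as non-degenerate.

ellipse

No xy term. Coefficients of x² and y² are A = 12, C = 43.
A and C have the same sign but A ≠ C ⇒ ellipse.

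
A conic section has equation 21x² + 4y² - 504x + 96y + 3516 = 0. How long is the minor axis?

4

Rearranging, 21(x² - 24x) + 4(y² + 24y) = -3516.
Completing the square gives 21(x - 12)² + 4(y + 12)² = -3516 + 3024 + 576 = 84.
Dividing both sides by 84: (x - 12)²/4 + (y + 12)²/21 = 1
Ellipse, center (12, -12), major axis vertical; a² = 21, b² = 4.
b² = 4 so b = 2; the minor axis has length 2b = 4.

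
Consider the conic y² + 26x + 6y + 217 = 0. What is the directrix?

Only y is squared. Complete the square in y: (y + 3)² = -26(x + 8).
Vertex (-8, -3); 4p = -26 so p = -13/2. Opens left.
Directrix is the vertical line x = h − p = -8 − (-13/2) = -3/2.

x = -3/2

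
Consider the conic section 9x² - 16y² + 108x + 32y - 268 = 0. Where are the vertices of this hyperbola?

Rearranging, 9(x² + 12x) -16(y² - 2y) = 268.
Completing the square gives 9(x + 6)² -16(y - 1)² = 268 + 324 - 16 = 576.
Dividing both sides by 576: (x + 6)²/64 - (y - 1)²/36 = 1
Hyperbola, center (-6, 1), transverse axis horizontal; a² = 64, b² = 36.
a = 8. Vertices at (h ± a, k).

(-14, 1) and (2, 1)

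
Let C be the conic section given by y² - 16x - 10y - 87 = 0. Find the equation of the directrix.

Only y is squared. Complete the square in y: (y - 5)² = 16(x + 7).
Vertex (-7, 5); 4p = 16 so p = 4. Opens right.
Directrix is the vertical line x = h − p = -7 − (4) = -11.

x = -11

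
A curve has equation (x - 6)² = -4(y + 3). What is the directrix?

Vertex (6, -3); 4p = -4 so p = -1. Opens down.
Directrix is the horizontal line y = k − p = -3 − (-1) = -2.

y = -2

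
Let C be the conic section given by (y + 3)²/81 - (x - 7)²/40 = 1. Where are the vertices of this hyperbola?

Center (7, -3). The positive term is the y-term, so the transverse axis is vertical; a² = 81, b² = 40.
a = 9. Vertices at (h, k ± a).

(7, -12) and (7, 6)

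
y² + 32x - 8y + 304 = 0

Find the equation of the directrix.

Only y is squared. Complete the square in y: (y - 4)² = -32(x + 9).
Vertex (-9, 4); 4p = -32 so p = -8. Opens left.
Directrix is the vertical line x = h − p = -9 − (-8) = -1.

x = -1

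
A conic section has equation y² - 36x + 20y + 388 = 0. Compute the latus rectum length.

Only y is squared. Complete the square in y: (y + 10)² = 36(x - 8).
Vertex (8, -10); 4p = 36 so p = 9. Opens right.
Latus rectum length = |4p| = 36.

36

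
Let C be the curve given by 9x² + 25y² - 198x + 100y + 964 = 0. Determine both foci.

Group: 9(x² - 22x) + 25(y² + 4y) = -964
Complete the square: 9(x - 11)² + 25(y + 2)² = -964 + 1089 + 100 = 225
Dividing both sides by 225: (x - 11)²/25 + (y + 2)²/9 = 1
Ellipse, center (11, -2), major axis horizontal; a² = 25, b² = 9.
c² = a² - b² = 25 - 9 = 16, so c = 4.
Foci lie on the horizontal axis through the center: (h ± c, k).

(7, -2) and (15, -2)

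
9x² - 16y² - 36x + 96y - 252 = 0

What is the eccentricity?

Collect terms: 9(x² - 4x) -16(y² - 6y) = 252
Completing the square gives 9(x - 2)² -16(y - 3)² = 252 + 36 - 144 = 144.
Dividing both sides by 144: (x - 2)²/16 - (y - 3)²/9 = 1
Hyperbola, center (2, 3), transverse axis horizontal; a² = 16, b² = 9.
c² = a² + b² = 25, so c = 5.
e = c/a = 5/4.

e = 5/4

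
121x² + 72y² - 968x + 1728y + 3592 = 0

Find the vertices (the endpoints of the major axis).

(4, -23) and (4, -1)

Group the x- and y-terms: 121(x² - 8x) + 72(y² + 24y) = -3592
Complete the square in x and y: 121(x - 4)² + 72(y + 12)² = -3592 + 1936 + 10368 = 8712
Dividing both sides by 8712: (x - 4)²/72 + (y + 12)²/121 = 1
Ellipse, center (4, -12), major axis vertical; a² = 121, b² = 72.
a = 11. Vertices at (h, k ± a).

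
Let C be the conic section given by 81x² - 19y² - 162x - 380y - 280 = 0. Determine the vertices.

81(x² - 2x) -19(y² + 20y) = 280
81(x - 1)² -19(y + 10)² = 280 + 81 - 1900 = -1539
Divide by -1539: (y + 10)²/81 - (x - 1)²/19 = 1
Hyperbola, center (1, -10), transverse axis vertical; a² = 81, b² = 19.
a = 9. Vertices at (h, k ± a).

(1, -19) and (1, -1)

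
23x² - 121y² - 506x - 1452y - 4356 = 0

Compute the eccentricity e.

Collect terms: 23(x² - 22x) -121(y² + 12y) = 4356
Completing the square gives 23(x - 11)² -121(y + 6)² = 4356 + 2783 - 4356 = 2783.
Dividing both sides by 2783: (x - 11)²/121 - (y + 6)²/23 = 1
Hyperbola, center (11, -6), transverse axis horizontal; a² = 121, b² = 23.
c² = a² + b² = 144, so c = 12.
e = c/a = 12/11.

e = 12/11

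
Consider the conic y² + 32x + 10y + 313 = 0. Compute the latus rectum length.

32

Only y is squared. Complete the square in y: (y + 5)² = -32(x + 9).
Vertex (-9, -5); 4p = -32 so p = -8. Opens left.
Latus rectum length = |4p| = 32.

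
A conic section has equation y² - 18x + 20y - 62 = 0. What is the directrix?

x = -27/2

Only y is squared. Complete the square in y: (y + 10)² = 18(x + 9).
Vertex (-9, -10); 4p = 18 so p = 9/2. Opens right.
Directrix is the vertical line x = h − p = -9 − (9/2) = -27/2.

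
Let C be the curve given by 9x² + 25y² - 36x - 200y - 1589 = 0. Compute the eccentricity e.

Group: 9(x² - 4x) + 25(y² - 8y) = 1589
9(x - 2)² + 25(y - 4)² = 1589 + 36 + 400 = 2025
Divide through by 2025 to get (x - 2)²/225 + (y - 4)²/81 = 1.
Ellipse, center (2, 4), major axis horizontal; a² = 225, b² = 81.
c² = a² - b² = 144, so c = 12.
e = c/a = 12/15 = 4/5.

e = 4/5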